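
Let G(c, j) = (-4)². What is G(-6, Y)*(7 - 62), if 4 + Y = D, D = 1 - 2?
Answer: -880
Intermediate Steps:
D = -1
Y = -5 (Y = -4 - 1 = -5)
G(c, j) = 16
G(-6, Y)*(7 - 62) = 16*(7 - 62) = 16*(-55) = -880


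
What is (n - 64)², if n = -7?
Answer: 5041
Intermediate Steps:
(n - 64)² = (-7 - 64)² = (-71)² = 5041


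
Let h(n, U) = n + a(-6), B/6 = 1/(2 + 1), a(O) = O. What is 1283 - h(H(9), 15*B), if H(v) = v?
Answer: 1280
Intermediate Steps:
B = 2 (B = 6/(2 + 1) = 6/3 = 6*(⅓) = 2)
h(n, U) = -6 + n (h(n, U) = n - 6 = -6 + n)
1283 - h(H(9), 15*B) = 1283 - (-6 + 9) = 1283 - 1*3 = 1283 - 3 = 1280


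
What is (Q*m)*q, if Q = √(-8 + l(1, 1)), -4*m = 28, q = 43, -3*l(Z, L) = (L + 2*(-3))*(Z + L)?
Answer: -301*I*√42/3 ≈ -650.23*I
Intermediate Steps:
l(Z, L) = -(-6 + L)*(L + Z)/3 (l(Z, L) = -(L + 2*(-3))*(Z + L)/3 = -(L - 6)*(L + Z)/3 = -(-6 + L)*(L + Z)/3)
m = -7 (m = -¼*28 = -7)
Q = I*√42/3 (Q = √(-8 + (2*1 + 2*1 - ⅓*1² - ⅓*1*1)) = √(-8 + (2 + 2 - ⅓*1 - ⅓)) = √(-8 + (2 + 2 - ⅓ - ⅓)) = √(-8 + 10/3) = √(-14/3) = I*√42/3 ≈ 2.1602*I)
(Q*m)*q = ((I*√42/3)*(-7))*43 = -7*I*√42/3*43 = -301*I*√42/3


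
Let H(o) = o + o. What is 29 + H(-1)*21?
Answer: -13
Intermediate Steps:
H(o) = 2*o
29 + H(-1)*21 = 29 + (2*(-1))*21 = 29 - 2*21 = 29 - 42 = -13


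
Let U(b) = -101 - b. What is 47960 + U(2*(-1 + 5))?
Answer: 47851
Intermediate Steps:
47960 + U(2*(-1 + 5)) = 47960 + (-101 - 2*(-1 + 5)) = 47960 + (-101 - 2*4) = 47960 + (-101 - 1*8) = 47960 + (-101 - 8) = 47960 - 109 = 47851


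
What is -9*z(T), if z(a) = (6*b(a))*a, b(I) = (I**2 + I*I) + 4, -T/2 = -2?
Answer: -7776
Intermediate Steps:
T = 4 (T = -2*(-2) = 4)
b(I) = 4 + 2*I**2 (b(I) = (I**2 + I**2) + 4 = 2*I**2 + 4 = 4 + 2*I**2)
z(a) = a*(24 + 12*a**2) (z(a) = (6*(4 + 2*a**2))*a = (24 + 12*a**2)*a = a*(24 + 12*a**2))
-9*z(T) = -108*4*(2 + 4**2) = -108*4*(2 + 16) = -108*4*18 = -9*864 = -7776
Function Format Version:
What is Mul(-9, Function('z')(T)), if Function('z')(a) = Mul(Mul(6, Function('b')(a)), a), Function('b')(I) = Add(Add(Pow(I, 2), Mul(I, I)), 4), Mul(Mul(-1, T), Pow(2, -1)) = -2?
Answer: -7776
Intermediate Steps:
T = 4 (T = Mul(-2, -2) = 4)
Function('b')(I) = Add(4, Mul(2, Pow(I, 2))) (Function('b')(I) = Add(Add(Pow(I, 2), Pow(I, 2)), 4) = Add(Mul(2, Pow(I, 2)), 4) = Add(4, Mul(2, Pow(I, 2))))
Function('z')(a) = Mul(a, Add(24, Mul(12, Pow(a, 2)))) (Function('z')(a) = Mul(Mul(6, Add(4, Mul(2, Pow(a, 2)))), a) = Mul(Add(24, Mul(12, Pow(a, 2))), a) = Mul(a, Add(24, Mul(12, Pow(a, 2)))))
Mul(-9, Function('z')(T)) = Mul(-9, Mul(12, 4, Add(2, Pow(4, 2)))) = Mul(-9, Mul(12, 4, Add(2, 16))) = Mul(-9, Mul(12, 4, 18)) = Mul(-9, 864) = -7776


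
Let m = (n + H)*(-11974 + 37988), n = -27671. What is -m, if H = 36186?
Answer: -221509210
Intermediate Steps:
m = 221509210 (m = (-27671 + 36186)*(-11974 + 37988) = 8515*26014 = 221509210)
-m = -1*221509210 = -221509210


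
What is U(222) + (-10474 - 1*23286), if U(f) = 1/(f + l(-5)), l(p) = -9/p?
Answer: -37777435/1119 ≈ -33760.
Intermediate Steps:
U(f) = 1/(9/5 + f) (U(f) = 1/(f - 9/(-5)) = 1/(f - 9*(-⅕)) = 1/(f + 9/5) = 1/(9/5 + f))
U(222) + (-10474 - 1*23286) = 5/(9 + 5*222) + (-10474 - 1*23286) = 5/(9 + 1110) + (-10474 - 23286) = 5/1119 - 33760 = -37777435/1119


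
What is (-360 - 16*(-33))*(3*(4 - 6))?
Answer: -1008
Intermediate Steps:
(-360 - 16*(-33))*(3*(4 - 6)) = (-360 + 528)*(3*(-2)) = 168*(-6) = -1008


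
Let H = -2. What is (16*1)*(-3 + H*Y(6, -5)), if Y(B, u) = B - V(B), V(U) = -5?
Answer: -400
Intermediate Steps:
Y(B, u) = 5 + B (Y(B, u) = B - 1*(-5) = B + 5 = 5 + B)
(16*1)*(-3 + H*Y(6, -5)) = (16*1)*(-3 - 2*(5 + 6)) = 16*(-3 - 2*11) = 16*(-3 - 22) = 16*(-25) = -400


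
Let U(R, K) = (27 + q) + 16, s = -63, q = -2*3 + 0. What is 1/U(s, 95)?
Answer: 1/37 ≈ 0.027027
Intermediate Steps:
q = -6 (q = -6 + 0 = -6)
U(R, K) = 37 (U(R, K) = (27 - 6) + 16 = 21 + 16 = 37)
1/U(s, 95) = 1/37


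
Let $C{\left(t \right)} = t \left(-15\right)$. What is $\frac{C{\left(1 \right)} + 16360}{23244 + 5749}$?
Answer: $\frac{16345}{28993} \approx 0.56376$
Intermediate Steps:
$C{\left(t \right)} = - 15 t$
$\frac{C{\left(1 \right)} + 16360}{23244 + 5749} = \frac{\left(-15\right) 1 + 16360}{23244 + 5749} = \frac{-15 + 16360}{28993} = 16345 \cdot \frac{1}{28993} = \frac{16345}{28993}$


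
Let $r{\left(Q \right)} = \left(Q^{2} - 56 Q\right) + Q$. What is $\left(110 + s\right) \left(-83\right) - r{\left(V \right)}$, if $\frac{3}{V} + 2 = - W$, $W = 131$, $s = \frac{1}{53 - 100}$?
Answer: $- \frac{7590090441}{831383} \approx -9129.5$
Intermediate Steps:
$s = - \frac{1}{47}$ ($s = \frac{1}{-47} = - \frac{1}{47} \approx -0.021277$)
$V = - \frac{3}{133}$ ($V = \frac{3}{-2 - 131} = \frac{3}{-133} = 3 \left(- \frac{1}{133}\right) = - \frac{3}{133} \approx -0.022556$)
$r{\left(Q \right)} = Q^{2} - 55 Q$
$\left(110 + s\right) \left(-83\right) - r{\left(V \right)} = \left(110 - \frac{1}{47}\right) \left(-83\right) - - \frac{3 \left(-55 - \frac{3}{133}\right)}{133} = \frac{5169}{47} \left(-83\right) - \left(- \frac{3}{133}\right) \left(- \frac{7318}{133}\right) = - \frac{429027}{47} - \frac{21954}{17689} = - \frac{7590090441}{831383}$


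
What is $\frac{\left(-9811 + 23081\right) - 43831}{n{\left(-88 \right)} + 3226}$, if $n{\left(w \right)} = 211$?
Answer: $- \frac{30561}{3437} \approx -8.8918$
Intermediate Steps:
$\frac{\left(-9811 + 23081\right) - 43831}{n{\left(-88 \right)} + 3226} = \frac{\left(-9811 + 23081\right) - 43831}{211 + 3226} = \frac{13270 - 43831}{3437} = \left(-30561\right) \frac{1}{3437} = - \frac{30561}{3437}$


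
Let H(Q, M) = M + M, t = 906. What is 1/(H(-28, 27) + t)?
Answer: 1/960 ≈ 0.0010417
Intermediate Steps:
H(Q, M) = 2*M
1/(H(-28, 27) + t) = 1/(2*27 + 906) = 1/(54 + 906) = 1/960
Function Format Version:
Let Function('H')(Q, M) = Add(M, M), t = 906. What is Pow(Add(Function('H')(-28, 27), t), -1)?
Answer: Rational(1, 960) ≈ 0.0010417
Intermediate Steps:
Function('H')(Q, M) = Mul(2, M)
Pow(Add(Function('H')(-28, 27), t), -1) = Pow(Add(Mul(2, 27), 906), -1) = Pow(Add(54, 906), -1) = Pow(960, -1) = Rational(1, 960)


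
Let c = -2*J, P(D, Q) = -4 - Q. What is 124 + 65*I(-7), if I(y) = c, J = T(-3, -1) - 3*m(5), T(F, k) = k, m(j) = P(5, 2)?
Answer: -2086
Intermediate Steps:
m(j) = -6 (m(j) = -4 - 1*2 = -4 - 2 = -6)
J = 17 (J = -1 - 3*(-6) = -1 + 18 = 17)
c = -34 (c = -2*17 = -34)
I(y) = -34
124 + 65*I(-7) = 124 + 65*(-34) = 124 - 2210 = -2086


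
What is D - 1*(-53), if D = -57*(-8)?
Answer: 509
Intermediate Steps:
D = 456
D - 1*(-53) = 456 - 1*(-53) = 456 + 53 = 509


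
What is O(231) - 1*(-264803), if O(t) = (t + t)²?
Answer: 478247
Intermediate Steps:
O(t) = 4*t² (O(t) = (2*t)² = 4*t²)
O(231) - 1*(-264803) = 4*231² - 1*(-264803) = 4*53361 + 264803 = 213444 + 264803 = 478247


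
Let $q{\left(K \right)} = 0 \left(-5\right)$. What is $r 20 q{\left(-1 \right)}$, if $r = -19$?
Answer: $0$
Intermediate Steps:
$q{\left(K \right)} = 0$
$r 20 q{\left(-1 \right)} = \left(-19\right) 20 \cdot 0 = \left(-380\right) 0 = 0$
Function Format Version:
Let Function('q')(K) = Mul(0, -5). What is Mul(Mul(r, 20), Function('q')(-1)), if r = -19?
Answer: 0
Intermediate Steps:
Function('q')(K) = 0
Mul(Mul(r, 20), Function('q')(-1)) = Mul(Mul(-19, 20), 0) = Mul(-380, 0) = 0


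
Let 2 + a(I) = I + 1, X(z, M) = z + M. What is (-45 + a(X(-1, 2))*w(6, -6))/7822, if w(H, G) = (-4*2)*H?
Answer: -45/7822 ≈ -0.0057530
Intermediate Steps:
X(z, M) = M + z
w(H, G) = -8*H
a(I) = -1 + I (a(I) = -2 + (I + 1) = -2 + (1 + I) = -1 + I)
(-45 + a(X(-1, 2))*w(6, -6))/7822 = (-45 + (-1 + (2 - 1))*(-8*6))/7822 = (-45 + (-1 + 1)*(-48))*(1/7822) = (-45 + 0*(-48))*(1/7822) = (-45 + 0)*(1/7822) = -45*1/7822 = -45/7822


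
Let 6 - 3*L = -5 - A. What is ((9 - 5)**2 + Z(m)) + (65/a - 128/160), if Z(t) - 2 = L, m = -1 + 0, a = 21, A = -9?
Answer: 2201/105 ≈ 20.962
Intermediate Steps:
m = -1
L = 2/3 (L = 2 - (-5 - 1*(-9))/3 = 2 - (-5 + 9)/3 = 2 - 1/3*4 = 2 - 4/3 = 2/3 ≈ 0.66667)
Z(t) = 8/3 (Z(t) = 2 + 2/3 = 8/3)
((9 - 5)**2 + Z(m)) + (65/a - 128/160) = ((9 - 5)**2 + 8/3) + (65/21 - 128/160) = (4**2 + 8/3) + (65*(1/21) - 128*1/160) = (16 + 8/3) + (65/21 - 4/5) = 56/3 + 241/105 = 2201/105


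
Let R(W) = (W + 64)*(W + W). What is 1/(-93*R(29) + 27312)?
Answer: -1/474330 ≈ -2.1082e-6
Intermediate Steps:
R(W) = 2*W*(64 + W) (R(W) = (64 + W)*(2*W) = 2*W*(64 + W))
1/(-93*R(29) + 27312) = 1/(-186*29*(64 + 29) + 27312) = 1/(-186*29*93 + 27312) = 1/(-93*5394 + 27312) = 1/(-501642 + 27312) = 1/(-474330) = -1/474330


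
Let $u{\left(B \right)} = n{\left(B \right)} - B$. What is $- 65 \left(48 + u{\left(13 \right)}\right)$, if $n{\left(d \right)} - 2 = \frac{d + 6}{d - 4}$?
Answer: $- \frac{22880}{9} \approx -2542.2$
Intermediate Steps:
$n{\left(d \right)} = 2 + \frac{6 + d}{-4 + d}$ ($n{\left(d \right)} = 2 + \frac{d + 6}{d - 4} = 2 + \frac{6 + d}{-4 + d}$)
$u{\left(B \right)} = - B + \frac{-2 + 3 B}{-4 + B}$ ($u{\left(B \right)} = \frac{-2 + 3 B}{-4 + B} - B = - B + \frac{-2 + 3 B}{-4 + B}$)
$- 65 \left(48 + u{\left(13 \right)}\right) = - 65 \left(48 + \frac{-2 - 13^{2} + 7 \cdot 13}{-4 + 13}\right) = - 65 \left(48 + \frac{-2 - 169 + 91}{9}\right) = - 65 \left(48 + \frac{1}{9} \left(-80\right)\right) = - 65 \left(48 - \frac{80}{9}\right) = \left(-65\right) \frac{352}{9} = - \frac{22880}{9}$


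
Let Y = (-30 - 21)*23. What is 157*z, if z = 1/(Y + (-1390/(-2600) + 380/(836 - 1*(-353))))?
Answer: -48534980/362357149 ≈ -0.13394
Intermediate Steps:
Y = -1173 (Y = -51*23 = -1173)
z = -309140/362357149 (z = 1/(-1173 + (-1390/(-2600) + 380/(836 - 1*(-353)))) = 1/(-1173 + (-1390*(-1/2600) + 380/(836 + 353))) = 1/(-1173 + (139/260 + 380/1189)) = 1/(-1173 + 264071/309140) = 1/(-362357149/309140) = -309140/362357149 ≈ -0.00085314)
157*z = 157*(-309140/362357149) = -48534980/362357149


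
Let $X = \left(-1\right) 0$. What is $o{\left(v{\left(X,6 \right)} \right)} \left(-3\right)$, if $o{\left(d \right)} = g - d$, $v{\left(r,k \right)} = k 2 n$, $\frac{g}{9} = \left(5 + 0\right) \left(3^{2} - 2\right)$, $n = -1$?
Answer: $-981$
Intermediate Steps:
$g = 315$ ($g = 9 \left(5 + 0\right) \left(3^{2} - 2\right) = 9 \cdot 5 \left(9 - 2\right) = 9 \cdot 5 \cdot 7 = 9 \cdot 35 = 315$)
$X = 0$
$v{\left(r,k \right)} = - 2 k$ ($v{\left(r,k \right)} = k 2 \left(-1\right) = 2 k \left(-1\right) = - 2 k$)
$o{\left(d \right)} = 315 - d$
$o{\left(v{\left(X,6 \right)} \right)} \left(-3\right) = \left(315 - \left(-2\right) 6\right) \left(-3\right) = \left(315 - -12\right) \left(-3\right) = \left(315 + 12\right) \left(-3\right) = 327 \left(-3\right) = -981$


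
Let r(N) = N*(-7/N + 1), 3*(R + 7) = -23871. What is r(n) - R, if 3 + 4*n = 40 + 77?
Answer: 15971/2 ≈ 7985.5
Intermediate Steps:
R = -7964 (R = -7 + (⅓)*(-23871) = -7 - 7957 = -7964)
n = 57/2 (n = -¾ + (40 + 77)/4 = -¾ + (¼)*117 = -¾ + 117/4 = 57/2 ≈ 28.500)
r(N) = N*(1 - 7/N)
r(n) - R = (-7 + 57/2) - 1*(-7964) = 43/2 + 7964 = 15971/2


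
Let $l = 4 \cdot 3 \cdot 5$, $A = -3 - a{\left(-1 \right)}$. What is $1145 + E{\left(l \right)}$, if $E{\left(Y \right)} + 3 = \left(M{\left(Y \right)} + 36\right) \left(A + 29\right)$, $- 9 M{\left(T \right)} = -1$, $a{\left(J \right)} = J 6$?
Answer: $\frac{20678}{9} \approx 2297.6$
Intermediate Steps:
$a{\left(J \right)} = 6 J$
$A = 3$ ($A = -3 - 6 \left(-1\right) = -3 - -6 = -3 + 6 = 3$)
$M{\left(T \right)} = \frac{1}{9}$ ($M{\left(T \right)} = \left(- \frac{1}{9}\right) \left(-1\right) = \frac{1}{9}$)
$l = 60$ ($l = 12 \cdot 5 = 60$)
$E{\left(Y \right)} = \frac{10373}{9}$ ($E{\left(Y \right)} = -3 + \left(\frac{1}{9} + 36\right) \left(3 + 29\right) = -3 + \frac{325}{9} \cdot 32 = -3 + \frac{10400}{9} = \frac{10373}{9}$)
$1145 + E{\left(l \right)} = 1145 + \frac{10373}{9} = \frac{20678}{9}$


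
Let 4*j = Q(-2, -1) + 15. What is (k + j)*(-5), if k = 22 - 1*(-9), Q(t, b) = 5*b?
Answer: -335/2 ≈ -167.50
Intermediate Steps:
j = 5/2 (j = (5*(-1) + 15)/4 = (-5 + 15)/4 = (1/4)*10 = 5/2 ≈ 2.5000)
k = 31 (k = 22 + 9 = 31)
(k + j)*(-5) = (31 + 5/2)*(-5) = (67/2)*(-5) = -335/2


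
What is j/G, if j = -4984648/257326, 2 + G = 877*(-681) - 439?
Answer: 1246162/38449522257 ≈ 3.2410e-5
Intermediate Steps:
G = -597678 (G = -2 + (877*(-681) - 439) = -2 + (-597237 - 439) = -2 - 597676 = -597678)
j = -2492324/128663 (j = -4984648*1/257326 = -2492324/128663 ≈ -19.371)
j/G = -2492324/128663/(-597678) = -2492324/128663*(-1/597678) = 1246162/38449522257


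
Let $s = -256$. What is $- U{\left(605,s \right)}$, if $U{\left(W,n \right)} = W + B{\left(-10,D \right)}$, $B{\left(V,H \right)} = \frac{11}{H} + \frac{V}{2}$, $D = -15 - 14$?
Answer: $- \frac{17389}{29} \approx -599.62$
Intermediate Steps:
$D = -29$
$B{\left(V,H \right)} = \frac{V}{2} + \frac{11}{H}$ ($B{\left(V,H \right)} = \frac{11}{H} + V \frac{1}{2} = \frac{11}{H} + \frac{V}{2} = \frac{V}{2} + \frac{11}{H}$)
$U{\left(W,n \right)} = - \frac{156}{29} + W$ ($U{\left(W,n \right)} = W + \left(\frac{1}{2} \left(-10\right) + \frac{11}{-29}\right) = W + \left(-5 + 11 \left(- \frac{1}{29}\right)\right) = W - \frac{156}{29} = - \frac{156}{29} + W$)
$- U{\left(605,s \right)} = - (- \frac{156}{29} + 605) = \left(-1\right) \frac{17389}{29} = - \frac{17389}{29}$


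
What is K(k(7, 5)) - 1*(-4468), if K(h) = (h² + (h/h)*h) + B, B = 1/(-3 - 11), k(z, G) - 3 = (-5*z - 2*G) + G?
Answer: 81199/14 ≈ 5799.9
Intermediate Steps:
k(z, G) = 3 - G - 5*z (k(z, G) = 3 + ((-5*z - 2*G) + G) = 3 + (-G - 5*z) = 3 - G - 5*z)
B = -1/14 (B = 1/(-14) = -1/14 ≈ -0.071429)
K(h) = -1/14 + h + h² (K(h) = (h² + (h/h)*h) - 1/14 = (h² + 1*h) - 1/14 = (h² + h) - 1/14 = (h + h²) - 1/14 = -1/14 + h + h²)
K(k(7, 5)) - 1*(-4468) = (-1/14 + (3 - 1*5 - 5*7) + (3 - 1*5 - 5*7)²) - 1*(-4468) = (-1/14 + (3 - 5 - 35) + (3 - 5 - 35)²) + 4468 = (-1/14 - 37 + (-37)²) + 4468 = (-1/14 - 37 + 1369) + 4468 = 18647/14 + 4468 = 81199/14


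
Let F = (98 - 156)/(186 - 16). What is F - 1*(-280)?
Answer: 23771/85 ≈ 279.66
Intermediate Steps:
F = -29/85 (F = -58/170 = -58*1/170 = -29/85 ≈ -0.34118)
F - 1*(-280) = -29/85 - 1*(-280) = -29/85 + 280 = 23771/85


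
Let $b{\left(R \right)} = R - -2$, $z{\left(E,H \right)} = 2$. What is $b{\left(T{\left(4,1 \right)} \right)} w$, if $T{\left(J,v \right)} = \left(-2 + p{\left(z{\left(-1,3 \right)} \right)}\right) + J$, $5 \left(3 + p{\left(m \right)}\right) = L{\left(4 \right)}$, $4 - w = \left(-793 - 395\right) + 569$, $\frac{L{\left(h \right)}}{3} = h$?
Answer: $\frac{10591}{5} \approx 2118.2$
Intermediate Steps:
$L{\left(h \right)} = 3 h$
$w = 623$ ($w = 4 - \left(\left(-793 - 395\right) + 569\right) = 4 - \left(-1188 + 569\right) = 4 - -619 = 4 + 619 = 623$)
$p{\left(m \right)} = - \frac{3}{5}$ ($p{\left(m \right)} = -3 + \frac{3 \cdot 4}{5} = -3 + \frac{1}{5} \cdot 12 = -3 + \frac{12}{5} = - \frac{3}{5}$)
$T{\left(J,v \right)} = - \frac{13}{5} + J$ ($T{\left(J,v \right)} = \left(-2 - \frac{3}{5}\right) + J = - \frac{13}{5} + J$)
$b{\left(R \right)} = 2 + R$ ($b{\left(R \right)} = R + 2 = 2 + R$)
$b{\left(T{\left(4,1 \right)} \right)} w = \left(2 + \left(- \frac{13}{5} + 4\right)\right) 623 = \left(2 + \frac{7}{5}\right) 623 = \frac{17}{5} \cdot 623 = \frac{10591}{5}$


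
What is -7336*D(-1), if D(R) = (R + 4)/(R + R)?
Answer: 11004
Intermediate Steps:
D(R) = (4 + R)/(2*R) (D(R) = (4 + R)/((2*R)) = (4 + R)*(1/(2*R)) = (4 + R)/(2*R))
-7336*D(-1) = -3668*(4 - 1)/(-1) = -3668*(-1)*3 = -7336*(-3/2) = 11004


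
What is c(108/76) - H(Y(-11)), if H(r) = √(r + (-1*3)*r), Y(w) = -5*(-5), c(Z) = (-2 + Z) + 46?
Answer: 863/19 - 5*I*√2 ≈ 45.421 - 7.0711*I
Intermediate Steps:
c(Z) = 44 + Z
Y(w) = 25
H(r) = √2*√(-r) (H(r) = √(r - 3*r) = √(-2*r) = √2*√(-r))
c(108/76) - H(Y(-11)) = (44 + 108/76) - √2*√(-1*25) = (44 + 108*(1/76)) - √2*√(-25) = (44 + 27/19) - √2*5*I = 863/19 - 5*I*√2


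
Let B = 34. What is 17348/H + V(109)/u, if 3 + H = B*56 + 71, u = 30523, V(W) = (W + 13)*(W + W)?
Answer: 145490079/15047839 ≈ 9.6685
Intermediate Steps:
V(W) = 2*W*(13 + W) (V(W) = (13 + W)*(2*W) = 2*W*(13 + W))
H = 1972 (H = -3 + (34*56 + 71) = -3 + (1904 + 71) = -3 + 1975 = 1972)
17348/H + V(109)/u = 17348/1972 + (2*109*(13 + 109))/30523 = 17348*(1/1972) + (2*109*122)*(1/30523) = 4337/493 + 26596*(1/30523) = 4337/493 + 26596/30523 = 145490079/15047839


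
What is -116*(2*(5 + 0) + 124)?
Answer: -15544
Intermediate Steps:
-116*(2*(5 + 0) + 124) = -116*(2*5 + 124) = -116*(10 + 124) = -116*134 = -15544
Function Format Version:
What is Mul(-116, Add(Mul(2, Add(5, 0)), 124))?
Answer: -15544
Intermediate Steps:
Mul(-116, Add(Mul(2, Add(5, 0)), 124)) = Mul(-116, Add(Mul(2, 5), 124)) = Mul(-116, Add(10, 124)) = Mul(-116, 134) = -15544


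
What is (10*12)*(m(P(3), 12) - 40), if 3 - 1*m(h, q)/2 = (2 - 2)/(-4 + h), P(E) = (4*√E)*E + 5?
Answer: -4080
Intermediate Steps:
P(E) = 5 + 4*E^(3/2) (P(E) = 4*E^(3/2) + 5 = 5 + 4*E^(3/2))
m(h, q) = 6 (m(h, q) = 6 - 2*(2 - 2)/(-4 + h) = 6 - 0/(-4 + h) = 6 - 2*0 = 6 + 0 = 6)
(10*12)*(m(P(3), 12) - 40) = (10*12)*(6 - 40) = 120*(-34) = -4080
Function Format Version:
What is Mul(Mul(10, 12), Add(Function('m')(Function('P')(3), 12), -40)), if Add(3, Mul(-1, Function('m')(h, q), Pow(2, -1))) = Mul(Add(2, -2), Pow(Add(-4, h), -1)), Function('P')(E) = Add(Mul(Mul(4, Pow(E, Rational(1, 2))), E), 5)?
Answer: -4080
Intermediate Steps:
Function('P')(E) = Add(5, Mul(4, Pow(E, Rational(3, 2)))) (Function('P')(E) = Add(Mul(4, Pow(E, Rational(3, 2))), 5) = Add(5, Mul(4, Pow(E, Rational(3, 2)))))
Function('m')(h, q) = 6 (Function('m')(h, q) = Add(6, Mul(-2, Mul(Add(2, -2), Pow(Add(-4, h), -1)))) = Add(6, Mul(-2, Mul(0, Pow(Add(-4, h), -1)))) = Add(6, Mul(-2, 0)) = Add(6, 0) = 6)
Mul(Mul(10, 12), Add(Function('m')(Function('P')(3), 12), -40)) = Mul(Mul(10, 12), Add(6, -40)) = Mul(120, -34) = -4080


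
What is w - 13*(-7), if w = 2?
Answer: 93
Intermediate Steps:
w - 13*(-7) = 2 - 13*(-7) = 2 + 91 = 93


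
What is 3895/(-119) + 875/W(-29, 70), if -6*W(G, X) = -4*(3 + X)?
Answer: -256295/17374 ≈ -14.752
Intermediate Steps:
W(G, X) = 2 + 2*X/3 (W(G, X) = -(-2)*(3 + X)/3 = -(-12 - 4*X)/6 = 2 + 2*X/3)
3895/(-119) + 875/W(-29, 70) = 3895/(-119) + 875/(2 + (⅔)*70) = 3895*(-1/119) + 875/(2 + 140/3) = -3895/119 + 875/(146/3) = -3895/119 + 875*(3/146) = -3895/119 + 2625/146 = -256295/17374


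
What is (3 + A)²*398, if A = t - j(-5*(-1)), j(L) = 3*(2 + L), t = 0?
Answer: 128952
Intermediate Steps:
j(L) = 6 + 3*L
A = -21 (A = 0 - (6 + 3*(-5*(-1))) = 0 - (6 + 3*5) = 0 - (6 + 15) = 0 - 1*21 = 0 - 21 = -21)
(3 + A)²*398 = (3 - 21)²*398 = (-18)²*398 = 324*398 = 128952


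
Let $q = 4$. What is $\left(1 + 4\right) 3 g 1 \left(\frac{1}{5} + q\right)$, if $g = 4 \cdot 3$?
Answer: $756$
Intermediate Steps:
$g = 12$
$\left(1 + 4\right) 3 g 1 \left(\frac{1}{5} + q\right) = \left(1 + 4\right) 3 \cdot 12 \cdot 1 \left(\frac{1}{5} + 4\right) = 5 \cdot 3 \cdot 12 \cdot 1 \left(\frac{1}{5} + 4\right) = 15 \cdot 12 \cdot 1 \cdot \frac{21}{5} = 180 \cdot \frac{21}{5} = 756$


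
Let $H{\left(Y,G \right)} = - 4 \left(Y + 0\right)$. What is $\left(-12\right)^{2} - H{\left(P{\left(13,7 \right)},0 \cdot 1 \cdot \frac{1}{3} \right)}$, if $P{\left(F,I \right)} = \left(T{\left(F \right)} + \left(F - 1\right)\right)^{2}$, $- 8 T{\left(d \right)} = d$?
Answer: $\frac{9193}{16} \approx 574.56$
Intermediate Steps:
$T{\left(d \right)} = - \frac{d}{8}$
$P{\left(F,I \right)} = \left(-1 + \frac{7 F}{8}\right)^{2}$ ($P{\left(F,I \right)} = \left(- \frac{F}{8} + \left(F - 1\right)\right)^{2} = \left(- \frac{F}{8} + \left(-1 + F\right)\right)^{2} = \left(-1 + \frac{7 F}{8}\right)^{2}$)
$H{\left(Y,G \right)} = - 4 Y$
$\left(-12\right)^{2} - H{\left(P{\left(13,7 \right)},0 \cdot 1 \cdot \frac{1}{3} \right)} = \left(-12\right)^{2} - - 4 \frac{\left(-8 + 7 \cdot 13\right)^{2}}{64} = 144 - - 4 \frac{\left(-8 + 91\right)^{2}}{64} = 144 - - 4 \frac{83^{2}}{64} = 144 - - 4 \cdot \frac{1}{64} \cdot 6889 = 144 - \left(-4\right) \frac{6889}{64} = 144 - - \frac{6889}{16} = 144 + \frac{6889}{16} = \frac{9193}{16}$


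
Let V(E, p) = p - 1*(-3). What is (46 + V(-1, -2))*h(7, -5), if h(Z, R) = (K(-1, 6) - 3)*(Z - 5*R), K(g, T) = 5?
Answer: 3008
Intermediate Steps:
V(E, p) = 3 + p (V(E, p) = p + 3 = 3 + p)
h(Z, R) = -10*R + 2*Z (h(Z, R) = (5 - 3)*(Z - 5*R) = 2*(Z - 5*R) = -10*R + 2*Z)
(46 + V(-1, -2))*h(7, -5) = (46 + (3 - 2))*(-10*(-5) + 2*7) = (46 + 1)*(50 + 14) = 47*64 = 3008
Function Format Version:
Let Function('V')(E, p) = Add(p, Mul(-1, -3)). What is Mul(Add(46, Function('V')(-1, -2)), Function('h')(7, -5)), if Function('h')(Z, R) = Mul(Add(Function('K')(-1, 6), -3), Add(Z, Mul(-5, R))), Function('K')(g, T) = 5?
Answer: 3008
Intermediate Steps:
Function('V')(E, p) = Add(3, p) (Function('V')(E, p) = Add(p, 3) = Add(3, p))
Function('h')(Z, R) = Add(Mul(-10, R), Mul(2, Z)) (Function('h')(Z, R) = Mul(Add(5, -3), Add(Z, Mul(-5, R))) = Mul(2, Add(Z, Mul(-5, R))) = Add(Mul(-10, R), Mul(2, Z)))
Mul(Add(46, Function('V')(-1, -2)), Function('h')(7, -5)) = Mul(Add(46, Add(3, -2)), Add(Mul(-10, -5), Mul(2, 7))) = Mul(Add(46, 1), Add(50, 14)) = Mul(47, 64) = 3008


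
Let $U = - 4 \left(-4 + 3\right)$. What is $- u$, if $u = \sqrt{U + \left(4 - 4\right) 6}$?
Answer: $-2$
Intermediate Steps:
$U = 4$ ($U = \left(-4\right) \left(-1\right) = 4$)
$u = 2$ ($u = \sqrt{4 + \left(4 - 4\right) 6} = \sqrt{4 + 0 \cdot 6} = \sqrt{4 + 0} = \sqrt{4} = 2$)
$- u = \left(-1\right) 2 = -2$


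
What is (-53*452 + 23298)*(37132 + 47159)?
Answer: -55463478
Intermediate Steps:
(-53*452 + 23298)*(37132 + 47159) = (-23956 + 23298)*84291 = -658*84291 = -55463478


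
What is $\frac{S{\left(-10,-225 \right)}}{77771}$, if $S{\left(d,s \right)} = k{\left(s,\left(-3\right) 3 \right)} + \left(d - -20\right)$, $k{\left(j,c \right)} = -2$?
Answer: $\frac{8}{77771} \approx 0.00010287$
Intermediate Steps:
$S{\left(d,s \right)} = 18 + d$ ($S{\left(d,s \right)} = -2 + \left(d - -20\right) = -2 + \left(d + 20\right) = -2 + \left(20 + d\right) = 18 + d$)
$\frac{S{\left(-10,-225 \right)}}{77771} = \frac{18 - 10}{77771} = 8 \cdot \frac{1}{77771} = \frac{8}{77771}$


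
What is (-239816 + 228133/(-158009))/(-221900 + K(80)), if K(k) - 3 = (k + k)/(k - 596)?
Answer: 4888237567533/4522968596777 ≈ 1.0808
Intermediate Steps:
K(k) = 3 + 2*k/(-596 + k) (K(k) = 3 + (k + k)/(k - 596) = 3 + (2*k)/(-596 + k) = 3 + 2*k/(-596 + k))
(-239816 + 228133/(-158009))/(-221900 + K(80)) = (-239816 + 228133/(-158009))/(-221900 + (-1788 + 5*80)/(-596 + 80)) = (-239816 + 228133*(-1/158009))/(-221900 + (-1788 + 400)/(-516)) = (-239816 - 228133/158009)/(-221900 - 1/516*(-1388)) = -37893314477/(158009*(-221900 + 347/129)) = -37893314477/(158009*(-28624753/129)) = -37893314477/158009*(-129/28624753) = 4888237567533/4522968596777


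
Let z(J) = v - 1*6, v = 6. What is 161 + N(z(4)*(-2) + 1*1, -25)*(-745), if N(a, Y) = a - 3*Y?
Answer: -56459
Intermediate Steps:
z(J) = 0 (z(J) = 6 - 1*6 = 6 - 6 = 0)
161 + N(z(4)*(-2) + 1*1, -25)*(-745) = 161 + ((0*(-2) + 1*1) - 3*(-25))*(-745) = 161 + ((0 + 1) + 75)*(-745) = 161 + (1 + 75)*(-745) = 161 + 76*(-745) = 161 - 56620 = -56459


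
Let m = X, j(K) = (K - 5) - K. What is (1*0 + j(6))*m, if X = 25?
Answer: -125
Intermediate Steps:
j(K) = -5 (j(K) = (-5 + K) - K = -5)
m = 25
(1*0 + j(6))*m = (1*0 - 5)*25 = (0 - 5)*25 = -5*25 = -125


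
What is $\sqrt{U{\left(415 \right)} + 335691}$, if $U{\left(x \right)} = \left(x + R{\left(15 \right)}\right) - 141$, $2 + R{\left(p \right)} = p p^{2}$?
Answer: $\sqrt{339338} \approx 582.53$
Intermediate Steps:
$R{\left(p \right)} = -2 + p^{3}$ ($R{\left(p \right)} = -2 + p p^{2} = -2 + p^{3}$)
$U{\left(x \right)} = 3232 + x$ ($U{\left(x \right)} = \left(x - \left(2 - 15^{3}\right)\right) - 141 = \left(x + \left(-2 + 3375\right)\right) - 141 = \left(x + 3373\right) - 141 = \left(3373 + x\right) - 141 = 3232 + x$)
$\sqrt{U{\left(415 \right)} + 335691} = \sqrt{\left(3232 + 415\right) + 335691} = \sqrt{3647 + 335691} = \sqrt{339338}$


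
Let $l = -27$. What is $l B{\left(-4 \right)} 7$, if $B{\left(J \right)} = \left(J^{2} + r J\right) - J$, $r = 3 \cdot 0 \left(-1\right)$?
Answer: $-3780$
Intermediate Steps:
$r = 0$ ($r = 0 \left(-1\right) = 0$)
$B{\left(J \right)} = J^{2} - J$ ($B{\left(J \right)} = \left(J^{2} + 0 J\right) - J = \left(J^{2} + 0\right) - J = J^{2} - J$)
$l B{\left(-4 \right)} 7 = - 27 \left(- 4 \left(-1 - 4\right)\right) 7 = - 27 \left(\left(-4\right) \left(-5\right)\right) 7 = \left(-27\right) 20 \cdot 7 = \left(-540\right) 7 = -3780$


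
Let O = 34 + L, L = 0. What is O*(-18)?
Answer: -612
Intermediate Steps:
O = 34 (O = 34 + 0 = 34)
O*(-18) = 34*(-18) = -612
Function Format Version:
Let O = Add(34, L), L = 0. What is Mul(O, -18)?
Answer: -612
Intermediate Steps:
O = 34 (O = Add(34, 0) = 34)
Mul(O, -18) = Mul(34, -18) = -612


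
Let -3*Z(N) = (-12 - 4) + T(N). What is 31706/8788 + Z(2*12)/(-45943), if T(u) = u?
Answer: 2185038289/605620626 ≈ 3.6079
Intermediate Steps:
Z(N) = 16/3 - N/3 (Z(N) = -((-12 - 4) + N)/3 = -(-16 + N)/3 = 16/3 - N/3)
31706/8788 + Z(2*12)/(-45943) = 31706/8788 + (16/3 - 2*12/3)/(-45943) = 31706*(1/8788) + (16/3 - 1/3*24)*(-1/45943) = 15853/4394 + (16/3 - 8)*(-1/45943) = 15853/4394 - 8/3*(-1/45943) = 15853/4394 + 8/137829 = 2185038289/605620626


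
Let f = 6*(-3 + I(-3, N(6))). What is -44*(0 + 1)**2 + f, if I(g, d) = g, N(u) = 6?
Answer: -80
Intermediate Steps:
f = -36 (f = 6*(-3 - 3) = 6*(-6) = -36)
-44*(0 + 1)**2 + f = -44*(0 + 1)**2 - 36 = -44*1**2 - 36 = -44*1 - 36 = -44 - 36 = -80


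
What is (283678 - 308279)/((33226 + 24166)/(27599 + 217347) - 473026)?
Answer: 3012958273/57932884602 ≈ 0.052008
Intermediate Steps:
(283678 - 308279)/((33226 + 24166)/(27599 + 217347) - 473026) = -24601/(57392/244946 - 473026) = -24601/(57392*(1/244946) - 473026) = -24601/(28696/122473 - 473026) = -24601/(-57932884602/122473) = -24601*(-122473/57932884602) = 3012958273/57932884602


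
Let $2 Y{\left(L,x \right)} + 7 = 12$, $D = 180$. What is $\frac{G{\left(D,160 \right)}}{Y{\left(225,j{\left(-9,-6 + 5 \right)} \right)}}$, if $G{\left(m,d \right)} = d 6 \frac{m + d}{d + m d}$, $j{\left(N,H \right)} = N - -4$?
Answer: $\frac{816}{181} \approx 4.5083$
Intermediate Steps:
$j{\left(N,H \right)} = 4 + N$ ($j{\left(N,H \right)} = N + 4 = 4 + N$)
$Y{\left(L,x \right)} = \frac{5}{2}$ ($Y{\left(L,x \right)} = - \frac{7}{2} + \frac{1}{2} \cdot 12 = - \frac{7}{2} + 6 = \frac{5}{2}$)
$G{\left(m,d \right)} = \frac{6 d \left(d + m\right)}{d + d m}$ ($G{\left(m,d \right)} = 6 d \frac{d + m}{d + d m} = \frac{6 d \left(d + m\right)}{d + d m}$)
$\frac{G{\left(D,160 \right)}}{Y{\left(225,j{\left(-9,-6 + 5 \right)} \right)}} = \frac{6 \frac{1}{1 + 180} \left(160 + 180\right)}{\frac{5}{2}} = 6 \cdot \frac{1}{181} \cdot 340 \cdot \frac{2}{5} = \frac{2040}{181} \cdot \frac{2}{5} = \frac{816}{181}$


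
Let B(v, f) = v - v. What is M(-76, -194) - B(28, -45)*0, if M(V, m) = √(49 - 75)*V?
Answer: -76*I*√26 ≈ -387.53*I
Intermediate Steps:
B(v, f) = 0
M(V, m) = I*V*√26 (M(V, m) = √(-26)*V = (I*√26)*V = I*V*√26)
M(-76, -194) - B(28, -45)*0 = I*(-76)*√26 - 0*0 = -76*I*√26 - 1*0 = -76*I*√26 + 0 = -76*I*√26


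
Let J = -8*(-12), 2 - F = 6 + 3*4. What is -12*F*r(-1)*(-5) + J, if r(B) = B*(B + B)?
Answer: -1824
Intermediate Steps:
F = -16 (F = 2 - (6 + 3*4) = 2 - (6 + 12) = 2 - 1*18 = 2 - 18 = -16)
J = 96
r(B) = 2*B² (r(B) = B*(2*B) = 2*B²)
-12*F*r(-1)*(-5) + J = -12*(-32*(-1)²)*(-5) + 96 = -12*(-32)*(-5) + 96 = -12*(-16*2)*(-5) + 96 = -(-384)*(-5) + 96 = -12*160 + 96 = -1920 + 96 = -1824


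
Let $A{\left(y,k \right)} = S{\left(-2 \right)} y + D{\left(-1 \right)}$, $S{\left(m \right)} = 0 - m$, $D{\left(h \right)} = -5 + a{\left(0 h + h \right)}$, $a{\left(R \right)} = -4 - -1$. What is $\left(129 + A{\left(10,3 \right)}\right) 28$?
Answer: $3948$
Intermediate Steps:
$a{\left(R \right)} = -3$ ($a{\left(R \right)} = -4 + 1 = -3$)
$D{\left(h \right)} = -8$ ($D{\left(h \right)} = -5 - 3 = -8$)
$S{\left(m \right)} = - m$
$A{\left(y,k \right)} = -8 + 2 y$ ($A{\left(y,k \right)} = \left(-1\right) \left(-2\right) y - 8 = 2 y - 8 = -8 + 2 y$)
$\left(129 + A{\left(10,3 \right)}\right) 28 = \left(129 + \left(-8 + 2 \cdot 10\right)\right) 28 = \left(129 + \left(-8 + 20\right)\right) 28 = \left(129 + 12\right) 28 = 141 \cdot 28 = 3948$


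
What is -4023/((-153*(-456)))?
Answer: -149/2584 ≈ -0.057663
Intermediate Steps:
-4023/((-153*(-456))) = -4023/69768 = -4023*1/69768 = -149/2584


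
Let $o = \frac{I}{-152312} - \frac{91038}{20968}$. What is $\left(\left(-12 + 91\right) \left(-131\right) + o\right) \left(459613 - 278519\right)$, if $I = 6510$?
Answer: $- \frac{93561582598419020}{49901219} \approx -1.8749 \cdot 10^{9}$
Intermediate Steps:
$o = - \frac{218791899}{49901219}$ ($o = \frac{6510}{-152312} - \frac{91038}{20968} = 6510 \left(- \frac{1}{152312}\right) - \frac{45519}{10484} = - \frac{3255}{76156} - \frac{45519}{10484} = - \frac{218791899}{49901219} \approx -4.3845$)
$\left(\left(-12 + 91\right) \left(-131\right) + o\right) \left(459613 - 278519\right) = \left(\left(-12 + 91\right) \left(-131\right) - \frac{218791899}{49901219}\right) \left(459613 - 278519\right) = \left(79 \left(-131\right) - \frac{218791899}{49901219}\right) 181094 = \left(-10349 - \frac{218791899}{49901219}\right) 181094 = \left(- \frac{516646507330}{49901219}\right) 181094 = - \frac{93561582598419020}{49901219}$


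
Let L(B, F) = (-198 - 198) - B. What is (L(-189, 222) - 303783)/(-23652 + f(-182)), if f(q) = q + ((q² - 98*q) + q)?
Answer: -151995/13472 ≈ -11.282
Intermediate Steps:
f(q) = q² - 96*q (f(q) = q + (q² - 97*q) = q² - 96*q)
L(B, F) = -396 - B
(L(-189, 222) - 303783)/(-23652 + f(-182)) = ((-396 - 1*(-189)) - 303783)/(-23652 - 182*(-96 - 182)) = ((-396 + 189) - 303783)/(-23652 - 182*(-278)) = (-207 - 303783)/(-23652 + 50596) = -303990/26944 = -303990*1/26944 = -151995/13472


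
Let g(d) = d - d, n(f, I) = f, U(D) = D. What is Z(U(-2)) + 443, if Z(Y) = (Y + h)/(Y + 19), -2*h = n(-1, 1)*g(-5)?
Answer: 7529/17 ≈ 442.88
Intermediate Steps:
g(d) = 0
h = 0 (h = -(-1)*0/2 = -1/2*0 = 0)
Z(Y) = Y/(19 + Y) (Z(Y) = (Y + 0)/(Y + 19) = Y/(19 + Y))
Z(U(-2)) + 443 = -2/(19 - 2) + 443 = -2/17 + 443 = 7529/17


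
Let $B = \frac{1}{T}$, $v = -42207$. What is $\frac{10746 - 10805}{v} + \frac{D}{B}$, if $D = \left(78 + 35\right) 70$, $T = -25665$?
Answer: $- \frac{8568449400991}{42207} \approx -2.0301 \cdot 10^{8}$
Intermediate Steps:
$B = - \frac{1}{25665}$ ($B = \frac{1}{-25665} = - \frac{1}{25665} \approx -3.8964 \cdot 10^{-5}$)
$D = 7910$ ($D = 113 \cdot 70 = 7910$)
$\frac{10746 - 10805}{v} + \frac{D}{B} = \frac{10746 - 10805}{-42207} + \frac{7910}{- \frac{1}{25665}} = \left(-59\right) \left(- \frac{1}{42207}\right) + 7910 \left(-25665\right) = \frac{59}{42207} - 203010150 = - \frac{8568449400991}{42207}$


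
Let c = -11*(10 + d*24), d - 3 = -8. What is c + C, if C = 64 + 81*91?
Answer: 8645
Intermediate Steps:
d = -5 (d = 3 - 8 = -5)
c = 1210 (c = -11*(10 - 5*24) = -11*(10 - 120) = -11*(-110) = 1210)
C = 7435 (C = 64 + 7371 = 7435)
c + C = 1210 + 7435 = 8645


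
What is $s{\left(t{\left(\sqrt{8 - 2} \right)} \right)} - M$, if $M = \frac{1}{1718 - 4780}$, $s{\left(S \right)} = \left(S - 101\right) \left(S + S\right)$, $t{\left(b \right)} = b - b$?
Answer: $\frac{1}{3062} \approx 0.00032658$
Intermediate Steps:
$t{\left(b \right)} = 0$
$s{\left(S \right)} = 2 S \left(-101 + S\right)$ ($s{\left(S \right)} = \left(-101 + S\right) 2 S = 2 S \left(-101 + S\right)$)
$M = - \frac{1}{3062}$ ($M = \frac{1}{-3062} = - \frac{1}{3062} \approx -0.00032658$)
$s{\left(t{\left(\sqrt{8 - 2} \right)} \right)} - M = 2 \cdot 0 \left(-101 + 0\right) - - \frac{1}{3062} = 2 \cdot 0 \left(-101\right) + \frac{1}{3062} = 0 + \frac{1}{3062} = \frac{1}{3062}$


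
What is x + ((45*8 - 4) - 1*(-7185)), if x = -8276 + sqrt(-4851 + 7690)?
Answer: -735 + sqrt(2839) ≈ -681.72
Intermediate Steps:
x = -8276 + sqrt(2839) ≈ -8222.7
x + ((45*8 - 4) - 1*(-7185)) = (-8276 + sqrt(2839)) + ((45*8 - 4) - 1*(-7185)) = (-8276 + sqrt(2839)) + ((360 - 4) + 7185) = (-8276 + sqrt(2839)) + (356 + 7185) = (-8276 + sqrt(2839)) + 7541 = -735 + sqrt(2839)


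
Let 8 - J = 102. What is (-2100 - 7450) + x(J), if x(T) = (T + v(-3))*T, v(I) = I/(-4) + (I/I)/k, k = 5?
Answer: -8033/10 ≈ -803.30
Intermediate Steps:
J = -94 (J = 8 - 1*102 = 8 - 102 = -94)
v(I) = ⅕ - I/4 (v(I) = I/(-4) + (I/I)/5 = I*(-¼) + 1*(⅕) = -I/4 + ⅕ = ⅕ - I/4)
x(T) = T*(19/20 + T) (x(T) = (T + (⅕ - ¼*(-3)))*T = (T + (⅕ + ¾))*T = (T + 19/20)*T = (19/20 + T)*T = T*(19/20 + T))
(-2100 - 7450) + x(J) = (-2100 - 7450) + (1/20)*(-94)*(19 + 20*(-94)) = -9550 + (1/20)*(-94)*(19 - 1880) = -9550 + (1/20)*(-94)*(-1861) = -9550 + 87467/10 = -8033/10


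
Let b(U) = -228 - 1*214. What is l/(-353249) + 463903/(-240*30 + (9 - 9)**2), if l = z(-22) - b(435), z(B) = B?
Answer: -163876294847/2543392800 ≈ -64.432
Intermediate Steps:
b(U) = -442 (b(U) = -228 - 214 = -442)
l = 420 (l = -22 - 1*(-442) = -22 + 442 = 420)
l/(-353249) + 463903/(-240*30 + (9 - 9)**2) = 420/(-353249) + 463903/(-240*30 + (9 - 9)**2) = 420*(-1/353249) + 463903/(-7200 + 0**2) = -420/353249 + 463903/(-7200 + 0) = -420/353249 + 463903/(-7200) = -420/353249 + 463903*(-1/7200) = -420/353249 - 463903/7200 = -163876294847/2543392800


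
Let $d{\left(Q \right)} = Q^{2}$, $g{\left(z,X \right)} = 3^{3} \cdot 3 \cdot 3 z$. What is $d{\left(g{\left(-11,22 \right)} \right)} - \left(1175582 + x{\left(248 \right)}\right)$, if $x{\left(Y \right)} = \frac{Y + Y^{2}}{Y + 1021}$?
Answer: $\frac{2525013197}{423} \approx 5.9693 \cdot 10^{6}$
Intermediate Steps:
$x{\left(Y \right)} = \frac{Y + Y^{2}}{1021 + Y}$
$g{\left(z,X \right)} = 243 z$ ($g{\left(z,X \right)} = 27 \cdot 3 \cdot 3 z = 81 \cdot 3 z = 243 z$)
$d{\left(g{\left(-11,22 \right)} \right)} - \left(1175582 + x{\left(248 \right)}\right) = \left(243 \left(-11\right)\right)^{2} - \left(1175582 + \frac{248 \left(1 + 248\right)}{1021 + 248}\right) = \left(-2673\right)^{2} - \left(1175582 + 248 \cdot \frac{1}{1269} \cdot 249\right) = 7144929 - \left(1175582 + 248 \cdot \frac{1}{1269} \cdot 249\right) = 7144929 - \frac{497291770}{423} = \frac{2525013197}{423}$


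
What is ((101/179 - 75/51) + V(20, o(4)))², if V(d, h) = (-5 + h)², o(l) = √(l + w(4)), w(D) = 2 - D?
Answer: 8156806209/9259849 - 1588060*√2/3043 ≈ 142.84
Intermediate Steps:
o(l) = √(-2 + l) (o(l) = √(l + (2 - 1*4)) = √(l + (2 - 4)) = √(l - 2) = √(-2 + l))
((101/179 - 75/51) + V(20, o(4)))² = ((101/179 - 75/51) + (-5 + √(-2 + 4))²)² = ((101*(1/179) - 75*1/51) + (-5 + √2)²)² = ((101/179 - 25/17) + (-5 + √2)²)² = (-2758/3043 + (-5 + √2)²)²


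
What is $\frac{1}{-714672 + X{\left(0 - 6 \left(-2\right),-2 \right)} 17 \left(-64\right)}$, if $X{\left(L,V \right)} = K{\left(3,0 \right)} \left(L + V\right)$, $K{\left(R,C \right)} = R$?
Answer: $- \frac{1}{747312} \approx -1.3381 \cdot 10^{-6}$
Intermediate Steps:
$X{\left(L,V \right)} = 3 L + 3 V$ ($X{\left(L,V \right)} = 3 \left(L + V\right) = 3 L + 3 V$)
$\frac{1}{-714672 + X{\left(0 - 6 \left(-2\right),-2 \right)} 17 \left(-64\right)} = \frac{1}{-714672 + \left(3 \left(0 - 6 \left(-2\right)\right) + 3 \left(-2\right)\right) 17 \left(-64\right)} = \frac{1}{-714672 + \left(3 \left(0 - -12\right) - 6\right) 17 \left(-64\right)} = \frac{1}{-714672 + \left(3 \left(0 + 12\right) - 6\right) 17 \left(-64\right)} = \frac{1}{-714672 + \left(3 \cdot 12 - 6\right) 17 \left(-64\right)} = \frac{1}{-714672 + \left(36 - 6\right) 17 \left(-64\right)} = \frac{1}{-714672 + 30 \cdot 17 \left(-64\right)} = \frac{1}{-714672 + 510 \left(-64\right)} = \frac{1}{-714672 - 32640} = \frac{1}{-747312} = - \frac{1}{747312}$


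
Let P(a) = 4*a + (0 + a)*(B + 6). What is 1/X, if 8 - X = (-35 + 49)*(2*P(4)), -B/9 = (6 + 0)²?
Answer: 1/35176 ≈ 2.8428e-5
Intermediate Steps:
B = -324 (B = -9*(6 + 0)² = -9*6² = -9*36 = -324)
P(a) = -314*a (P(a) = 4*a + (0 + a)*(-324 + 6) = 4*a + a*(-318) = 4*a - 318*a = -314*a)
X = 35176 (X = 8 - (-35 + 49)*2*(-314*4) = 8 - 14*2*(-1256) = 8 - 14*(-2512) = 8 - 1*(-35168) = 8 + 35168 = 35176)
1/X = 1/35176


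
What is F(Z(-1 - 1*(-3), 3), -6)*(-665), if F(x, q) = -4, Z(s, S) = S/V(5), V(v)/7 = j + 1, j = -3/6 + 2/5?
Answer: 2660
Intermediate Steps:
j = -⅒ (j = -3*⅙ + 2*(⅕) = -½ + ⅖ = -⅒ ≈ -0.10000)
V(v) = 63/10 (V(v) = 7*(-⅒ + 1) = 7*(9/10) = 63/10)
Z(s, S) = 10*S/63 (Z(s, S) = S/(63/10) = S*(10/63) = 10*S/63)
F(Z(-1 - 1*(-3), 3), -6)*(-665) = -4*(-665) = 2660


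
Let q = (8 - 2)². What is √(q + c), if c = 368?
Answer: 2*√101 ≈ 20.100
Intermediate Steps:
q = 36 (q = 6² = 36)
√(q + c) = √(36 + 368) = √404 = 2*√101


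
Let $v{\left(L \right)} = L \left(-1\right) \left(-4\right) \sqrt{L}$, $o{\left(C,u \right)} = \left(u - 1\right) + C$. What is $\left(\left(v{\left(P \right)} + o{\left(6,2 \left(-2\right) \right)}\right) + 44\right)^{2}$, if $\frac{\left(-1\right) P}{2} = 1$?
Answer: $1897 - 720 i \sqrt{2} \approx 1897.0 - 1018.2 i$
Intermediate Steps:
$P = -2$ ($P = \left(-2\right) 1 = -2$)
$o{\left(C,u \right)} = -1 + C + u$ ($o{\left(C,u \right)} = \left(-1 + u\right) + C = -1 + C + u$)
$v{\left(L \right)} = 4 L^{\frac{3}{2}}$ ($v{\left(L \right)} = - L \left(-4\right) \sqrt{L} = 4 L \sqrt{L} = 4 L^{\frac{3}{2}}$)
$\left(\left(v{\left(P \right)} + o{\left(6,2 \left(-2\right) \right)}\right) + 44\right)^{2} = \left(\left(4 \left(-2\right)^{\frac{3}{2}} + \left(-1 + 6 + 2 \left(-2\right)\right)\right) + 44\right)^{2} = \left(\left(4 \left(- 2 i \sqrt{2}\right) - -1\right) + 44\right)^{2} = \left(\left(- 8 i \sqrt{2} + 1\right) + 44\right)^{2} = \left(\left(1 - 8 i \sqrt{2}\right) + 44\right)^{2} = \left(45 - 8 i \sqrt{2}\right)^{2}$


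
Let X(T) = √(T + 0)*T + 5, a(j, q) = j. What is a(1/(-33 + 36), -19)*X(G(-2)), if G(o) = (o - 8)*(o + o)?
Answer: 5/3 + 80*√10/3 ≈ 85.994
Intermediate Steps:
G(o) = 2*o*(-8 + o) (G(o) = (-8 + o)*(2*o) = 2*o*(-8 + o))
X(T) = 5 + T^(3/2) (X(T) = √T*T + 5 = T^(3/2) + 5 = 5 + T^(3/2))
a(1/(-33 + 36), -19)*X(G(-2)) = (5 + (2*(-2)*(-8 - 2))^(3/2))/(-33 + 36) = (5 + (2*(-2)*(-10))^(3/2))/3 = (5 + 40^(3/2))/3 = (5 + 80*√10)/3 = 5/3 + 80*√10/3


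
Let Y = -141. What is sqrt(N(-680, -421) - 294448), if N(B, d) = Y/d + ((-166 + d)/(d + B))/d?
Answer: I*sqrt(63262586811690834)/463521 ≈ 542.63*I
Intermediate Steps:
N(B, d) = -141/d + (-166 + d)/(d*(B + d)) (N(B, d) = -141/d + ((-166 + d)/(d + B))/d = -141/d + ((-166 + d)/(B + d))/d = -141/d + (-166 + d)/(d*(B + d)))
sqrt(N(-680, -421) - 294448) = sqrt((-166 - 141*(-680) - 140*(-421))/((-421)*(-680 - 421)) - 294448) = sqrt(-1/421*(-166 + 95880 + 58940)/(-1101) - 294448) = sqrt(-1/421*(-1/1101)*154654 - 294448) = sqrt(154654/463521 - 294448) = sqrt(-136482676754/463521) = I*sqrt(63262586811690834)/463521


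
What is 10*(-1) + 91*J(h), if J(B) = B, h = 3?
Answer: 263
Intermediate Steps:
10*(-1) + 91*J(h) = 10*(-1) + 91*3 = -10 + 273 = 263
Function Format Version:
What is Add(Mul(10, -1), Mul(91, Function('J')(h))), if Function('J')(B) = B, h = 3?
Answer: 263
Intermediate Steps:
Add(Mul(10, -1), Mul(91, Function('J')(h))) = Add(Mul(10, -1), Mul(91, 3)) = Add(-10, 273) = 263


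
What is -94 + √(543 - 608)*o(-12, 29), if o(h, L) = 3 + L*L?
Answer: -94 + 844*I*√65 ≈ -94.0 + 6804.5*I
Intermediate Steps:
o(h, L) = 3 + L²
-94 + √(543 - 608)*o(-12, 29) = -94 + √(543 - 608)*(3 + 29²) = -94 + √(-65)*(3 + 841) = -94 + (I*√65)*844 = -94 + 844*I*√65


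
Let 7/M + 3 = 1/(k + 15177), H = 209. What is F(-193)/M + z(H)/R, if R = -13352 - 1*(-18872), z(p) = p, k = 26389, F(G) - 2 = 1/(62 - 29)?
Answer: -7351862261/8833606320 ≈ -0.83226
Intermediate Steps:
F(G) = 67/33 (F(G) = 2 + 1/(62 - 29) = 2 + 1/33 = 67/33)
M = -290962/124697 (M = 7/(-3 + 1/(26389 + 15177)) = 7/(-3 + 1/41566) = 7/(-124697/41566) = 7*(-41566/124697) = -290962/124697 ≈ -2.3334)
R = 5520 (R = -13352 + 18872 = 5520)
F(-193)/M + z(H)/R = 67/(33*(-290962/124697)) + 209/5520 = (67/33)*(-124697/290962) + 209*(1/5520) = -8354699/9601746 + 209/5520 = -7351862261/8833606320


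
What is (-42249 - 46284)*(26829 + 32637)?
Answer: -5264703378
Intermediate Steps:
(-42249 - 46284)*(26829 + 32637) = -88533*59466 = -5264703378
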